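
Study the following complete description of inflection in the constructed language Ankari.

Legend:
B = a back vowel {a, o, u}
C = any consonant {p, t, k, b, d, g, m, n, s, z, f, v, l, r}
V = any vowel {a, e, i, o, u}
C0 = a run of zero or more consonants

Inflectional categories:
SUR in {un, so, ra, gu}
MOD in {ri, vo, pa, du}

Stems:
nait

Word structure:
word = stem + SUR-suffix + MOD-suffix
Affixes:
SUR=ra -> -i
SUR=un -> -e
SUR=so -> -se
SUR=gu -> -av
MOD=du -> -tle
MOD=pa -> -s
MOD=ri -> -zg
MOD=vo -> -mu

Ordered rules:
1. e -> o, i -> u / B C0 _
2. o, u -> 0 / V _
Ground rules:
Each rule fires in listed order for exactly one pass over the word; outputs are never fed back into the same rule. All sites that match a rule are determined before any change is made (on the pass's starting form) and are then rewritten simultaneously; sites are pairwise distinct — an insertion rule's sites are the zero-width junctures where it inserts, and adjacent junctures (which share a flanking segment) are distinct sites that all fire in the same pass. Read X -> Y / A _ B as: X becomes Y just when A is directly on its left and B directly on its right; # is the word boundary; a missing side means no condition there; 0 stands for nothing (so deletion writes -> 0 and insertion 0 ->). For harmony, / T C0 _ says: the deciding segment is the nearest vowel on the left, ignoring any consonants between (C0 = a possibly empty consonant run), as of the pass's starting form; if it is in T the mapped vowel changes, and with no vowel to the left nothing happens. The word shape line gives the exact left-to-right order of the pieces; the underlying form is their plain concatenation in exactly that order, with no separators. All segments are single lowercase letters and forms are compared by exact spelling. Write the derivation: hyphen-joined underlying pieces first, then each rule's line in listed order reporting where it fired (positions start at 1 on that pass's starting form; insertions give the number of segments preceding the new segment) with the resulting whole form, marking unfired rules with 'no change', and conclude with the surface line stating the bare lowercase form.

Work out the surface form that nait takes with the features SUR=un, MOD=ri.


underlying: nait-e-zg
1. e -> o, i -> u / B C0 _: fires at position(s) 3: nautezg
2. o, u -> 0 / V _: fires at position(s) 3: natezg
surface: natezg


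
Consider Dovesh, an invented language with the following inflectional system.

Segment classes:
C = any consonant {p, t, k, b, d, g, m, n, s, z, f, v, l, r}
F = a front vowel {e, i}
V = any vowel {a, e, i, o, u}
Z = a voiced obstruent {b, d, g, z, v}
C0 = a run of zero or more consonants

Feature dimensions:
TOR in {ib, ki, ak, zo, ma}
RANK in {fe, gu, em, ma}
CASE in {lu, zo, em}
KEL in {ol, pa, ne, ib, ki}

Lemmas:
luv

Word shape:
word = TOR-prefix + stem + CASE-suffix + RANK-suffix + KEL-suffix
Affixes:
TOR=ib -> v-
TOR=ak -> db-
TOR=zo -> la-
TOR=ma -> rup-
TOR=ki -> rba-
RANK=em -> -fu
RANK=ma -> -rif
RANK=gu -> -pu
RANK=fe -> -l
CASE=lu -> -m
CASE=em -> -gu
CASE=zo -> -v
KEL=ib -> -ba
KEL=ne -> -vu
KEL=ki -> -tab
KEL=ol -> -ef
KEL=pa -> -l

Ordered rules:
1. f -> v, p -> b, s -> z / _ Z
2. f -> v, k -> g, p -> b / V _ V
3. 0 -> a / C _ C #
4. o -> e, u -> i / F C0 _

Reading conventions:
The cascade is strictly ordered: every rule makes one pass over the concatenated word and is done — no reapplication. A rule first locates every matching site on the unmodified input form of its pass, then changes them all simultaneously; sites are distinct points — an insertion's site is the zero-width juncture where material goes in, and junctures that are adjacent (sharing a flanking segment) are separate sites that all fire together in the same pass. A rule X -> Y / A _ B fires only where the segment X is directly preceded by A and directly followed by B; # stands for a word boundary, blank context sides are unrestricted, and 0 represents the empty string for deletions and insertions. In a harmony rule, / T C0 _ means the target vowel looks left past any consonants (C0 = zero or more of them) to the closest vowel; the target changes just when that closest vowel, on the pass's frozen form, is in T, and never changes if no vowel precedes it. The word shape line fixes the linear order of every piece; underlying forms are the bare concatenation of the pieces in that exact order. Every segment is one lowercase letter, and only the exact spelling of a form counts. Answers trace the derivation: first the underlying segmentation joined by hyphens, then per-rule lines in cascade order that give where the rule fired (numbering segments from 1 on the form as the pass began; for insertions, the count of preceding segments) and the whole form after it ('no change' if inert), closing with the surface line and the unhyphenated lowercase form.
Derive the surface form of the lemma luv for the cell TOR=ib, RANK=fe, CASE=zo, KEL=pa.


underlying: v-luv-v-l-l
1. f -> v, p -> b, s -> z / _ Z: no change
2. f -> v, k -> g, p -> b / V _ V: no change
3. 0 -> a / C _ C #: inserts after position(s) 6: vluvvlal
4. o -> e, u -> i / F C0 _: no change
surface: vluvvlal


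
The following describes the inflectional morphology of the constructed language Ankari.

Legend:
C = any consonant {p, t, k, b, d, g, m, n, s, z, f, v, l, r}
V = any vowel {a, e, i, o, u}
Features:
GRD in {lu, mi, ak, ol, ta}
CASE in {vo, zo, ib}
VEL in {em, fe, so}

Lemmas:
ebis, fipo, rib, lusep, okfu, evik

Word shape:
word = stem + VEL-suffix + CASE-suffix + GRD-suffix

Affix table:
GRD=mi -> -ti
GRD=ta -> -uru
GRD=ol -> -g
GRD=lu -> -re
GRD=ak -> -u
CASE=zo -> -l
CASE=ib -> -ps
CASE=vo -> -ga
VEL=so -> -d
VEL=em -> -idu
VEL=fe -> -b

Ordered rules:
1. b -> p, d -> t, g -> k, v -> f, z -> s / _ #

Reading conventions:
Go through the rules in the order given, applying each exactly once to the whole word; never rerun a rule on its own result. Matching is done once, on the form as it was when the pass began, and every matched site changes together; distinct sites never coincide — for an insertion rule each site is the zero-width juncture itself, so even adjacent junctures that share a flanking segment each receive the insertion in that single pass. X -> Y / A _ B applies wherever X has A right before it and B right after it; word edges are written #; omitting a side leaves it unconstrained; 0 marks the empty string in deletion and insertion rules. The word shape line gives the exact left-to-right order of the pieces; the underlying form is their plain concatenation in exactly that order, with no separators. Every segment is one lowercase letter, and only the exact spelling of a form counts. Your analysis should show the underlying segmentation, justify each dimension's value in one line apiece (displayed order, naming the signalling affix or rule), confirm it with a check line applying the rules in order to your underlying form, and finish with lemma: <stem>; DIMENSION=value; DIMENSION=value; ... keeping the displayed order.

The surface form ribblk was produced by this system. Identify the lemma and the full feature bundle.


underlying: rib-b-l-g
GRD=ol - signalled by the affix -g
CASE=zo - signalled by the affix -l
VEL=fe - signalled by the affix -b
check: ribblg -> ribblk
lemma: rib; GRD=ol; CASE=zo; VEL=fe


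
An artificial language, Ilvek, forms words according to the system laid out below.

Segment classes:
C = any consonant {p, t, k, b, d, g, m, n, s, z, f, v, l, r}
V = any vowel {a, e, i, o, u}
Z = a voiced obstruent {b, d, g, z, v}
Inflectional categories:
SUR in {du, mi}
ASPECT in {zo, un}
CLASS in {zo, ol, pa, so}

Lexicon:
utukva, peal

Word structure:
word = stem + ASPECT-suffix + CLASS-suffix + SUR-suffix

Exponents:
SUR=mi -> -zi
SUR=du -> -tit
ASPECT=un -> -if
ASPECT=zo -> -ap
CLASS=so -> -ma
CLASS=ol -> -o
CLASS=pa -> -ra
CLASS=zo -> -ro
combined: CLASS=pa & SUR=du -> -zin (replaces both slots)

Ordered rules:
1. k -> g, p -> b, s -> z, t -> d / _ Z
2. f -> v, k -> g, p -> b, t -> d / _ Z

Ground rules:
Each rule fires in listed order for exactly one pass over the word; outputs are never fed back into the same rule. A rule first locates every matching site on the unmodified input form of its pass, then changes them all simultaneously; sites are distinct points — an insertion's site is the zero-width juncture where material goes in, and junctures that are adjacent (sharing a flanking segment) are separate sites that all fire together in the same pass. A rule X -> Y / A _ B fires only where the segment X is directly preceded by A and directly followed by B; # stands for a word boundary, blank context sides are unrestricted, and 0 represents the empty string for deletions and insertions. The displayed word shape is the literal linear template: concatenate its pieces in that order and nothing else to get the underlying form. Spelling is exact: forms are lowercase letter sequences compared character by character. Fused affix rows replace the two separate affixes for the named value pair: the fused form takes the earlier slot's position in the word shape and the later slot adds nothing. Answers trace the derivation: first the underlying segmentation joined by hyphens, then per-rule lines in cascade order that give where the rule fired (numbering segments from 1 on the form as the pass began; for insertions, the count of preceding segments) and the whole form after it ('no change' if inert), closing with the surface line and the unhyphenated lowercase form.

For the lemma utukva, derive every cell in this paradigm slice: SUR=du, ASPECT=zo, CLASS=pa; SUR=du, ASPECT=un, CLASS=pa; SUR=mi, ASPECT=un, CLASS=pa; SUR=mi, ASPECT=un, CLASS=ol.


cell SUR=du, ASPECT=zo, CLASS=pa:
underlying: utukva-ap-zin
1. k -> g, p -> b, s -> z, t -> d / _ Z: fires at position(s) 4, 8: utugvaabzin
2. f -> v, k -> g, p -> b, t -> d / _ Z: no change
surface: utugvaabzin

cell SUR=du, ASPECT=un, CLASS=pa:
underlying: utukva-if-zin
1. k -> g, p -> b, s -> z, t -> d / _ Z: fires at position(s) 4: utugvaifzin
2. f -> v, k -> g, p -> b, t -> d / _ Z: fires at position(s) 8: utugvaivzin
surface: utugvaivzin

cell SUR=mi, ASPECT=un, CLASS=pa:
underlying: utukva-if-ra-zi
1. k -> g, p -> b, s -> z, t -> d / _ Z: fires at position(s) 4: utugvaifrazi
2. f -> v, k -> g, p -> b, t -> d / _ Z: no change
surface: utugvaifrazi

cell SUR=mi, ASPECT=un, CLASS=ol:
underlying: utukva-if-o-zi
1. k -> g, p -> b, s -> z, t -> d / _ Z: fires at position(s) 4: utugvaifozi
2. f -> v, k -> g, p -> b, t -> d / _ Z: no change
surface: utugvaifozi


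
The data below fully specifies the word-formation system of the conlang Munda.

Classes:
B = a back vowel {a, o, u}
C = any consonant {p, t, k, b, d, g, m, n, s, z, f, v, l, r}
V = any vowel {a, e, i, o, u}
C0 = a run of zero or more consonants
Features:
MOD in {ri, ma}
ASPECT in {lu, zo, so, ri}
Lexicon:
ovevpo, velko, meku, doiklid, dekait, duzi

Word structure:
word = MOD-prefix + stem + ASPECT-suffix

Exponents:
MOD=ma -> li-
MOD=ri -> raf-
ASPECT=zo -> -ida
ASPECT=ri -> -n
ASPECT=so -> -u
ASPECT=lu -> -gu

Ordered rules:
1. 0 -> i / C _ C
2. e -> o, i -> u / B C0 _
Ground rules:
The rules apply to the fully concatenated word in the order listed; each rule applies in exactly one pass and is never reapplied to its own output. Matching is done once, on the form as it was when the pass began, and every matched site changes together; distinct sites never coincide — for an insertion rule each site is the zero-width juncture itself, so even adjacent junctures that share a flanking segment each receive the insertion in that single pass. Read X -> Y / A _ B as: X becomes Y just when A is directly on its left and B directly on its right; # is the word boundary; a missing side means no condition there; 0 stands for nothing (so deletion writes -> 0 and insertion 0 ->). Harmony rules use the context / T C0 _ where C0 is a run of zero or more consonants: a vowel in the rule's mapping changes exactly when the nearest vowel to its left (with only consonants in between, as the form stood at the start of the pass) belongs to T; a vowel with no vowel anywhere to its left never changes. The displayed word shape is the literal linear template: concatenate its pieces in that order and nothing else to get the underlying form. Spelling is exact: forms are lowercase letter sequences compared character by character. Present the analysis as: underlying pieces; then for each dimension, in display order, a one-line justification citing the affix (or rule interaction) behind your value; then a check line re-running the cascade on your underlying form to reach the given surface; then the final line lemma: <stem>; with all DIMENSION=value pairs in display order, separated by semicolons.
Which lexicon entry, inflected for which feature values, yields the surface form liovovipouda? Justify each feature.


underlying: li-ovevpo-ida
MOD=ma - signalled by the affix li-
ASPECT=zo - signalled by the affix -ida
check: liovevpoida -> liovevipoida -> liovovipouda
lemma: ovevpo; MOD=ma; ASPECT=zo


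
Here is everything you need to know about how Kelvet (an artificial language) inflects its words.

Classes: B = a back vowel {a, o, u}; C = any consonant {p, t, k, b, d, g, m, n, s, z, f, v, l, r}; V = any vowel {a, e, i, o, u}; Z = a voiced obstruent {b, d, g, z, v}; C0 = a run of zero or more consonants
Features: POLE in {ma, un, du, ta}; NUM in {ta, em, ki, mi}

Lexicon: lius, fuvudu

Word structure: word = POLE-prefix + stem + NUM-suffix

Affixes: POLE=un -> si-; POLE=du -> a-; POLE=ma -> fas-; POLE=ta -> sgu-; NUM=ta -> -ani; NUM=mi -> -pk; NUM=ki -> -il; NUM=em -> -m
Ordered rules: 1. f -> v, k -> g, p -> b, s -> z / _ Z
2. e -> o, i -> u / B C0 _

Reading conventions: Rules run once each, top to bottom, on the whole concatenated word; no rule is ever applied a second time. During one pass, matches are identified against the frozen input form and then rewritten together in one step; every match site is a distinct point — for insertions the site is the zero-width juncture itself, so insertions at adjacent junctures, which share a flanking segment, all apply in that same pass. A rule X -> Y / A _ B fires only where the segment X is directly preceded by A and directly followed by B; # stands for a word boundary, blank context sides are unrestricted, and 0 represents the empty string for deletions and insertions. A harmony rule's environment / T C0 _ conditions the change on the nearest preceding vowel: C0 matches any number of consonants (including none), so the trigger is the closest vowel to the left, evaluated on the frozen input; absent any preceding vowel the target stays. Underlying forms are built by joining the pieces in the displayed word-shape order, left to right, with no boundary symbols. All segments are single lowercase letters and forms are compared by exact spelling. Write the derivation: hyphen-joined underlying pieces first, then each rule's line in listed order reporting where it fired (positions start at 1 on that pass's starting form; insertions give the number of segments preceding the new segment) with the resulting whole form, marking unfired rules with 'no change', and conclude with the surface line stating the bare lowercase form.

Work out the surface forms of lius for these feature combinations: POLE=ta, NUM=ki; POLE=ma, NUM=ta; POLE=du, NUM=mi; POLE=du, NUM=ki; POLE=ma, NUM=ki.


cell POLE=ta, NUM=ki:
underlying: sgu-lius-il
1. f -> v, k -> g, p -> b, s -> z / _ Z: fires at position(s) 1: zguliusil
2. e -> o, i -> u / B C0 _: fires at position(s) 5, 8: zguluusul
surface: zguluusul

cell POLE=ma, NUM=ta:
underlying: fas-lius-ani
1. f -> v, k -> g, p -> b, s -> z / _ Z: no change
2. e -> o, i -> u / B C0 _: fires at position(s) 5, 10: fasluusanu
surface: fasluusanu

cell POLE=du, NUM=mi:
underlying: a-lius-pk
1. f -> v, k -> g, p -> b, s -> z / _ Z: no change
2. e -> o, i -> u / B C0 _: fires at position(s) 3: aluuspk
surface: aluuspk

cell POLE=du, NUM=ki:
underlying: a-lius-il
1. f -> v, k -> g, p -> b, s -> z / _ Z: no change
2. e -> o, i -> u / B C0 _: fires at position(s) 3, 6: aluusul
surface: aluusul

cell POLE=ma, NUM=ki:
underlying: fas-lius-il
1. f -> v, k -> g, p -> b, s -> z / _ Z: no change
2. e -> o, i -> u / B C0 _: fires at position(s) 5, 8: fasluusul
surface: fasluusul


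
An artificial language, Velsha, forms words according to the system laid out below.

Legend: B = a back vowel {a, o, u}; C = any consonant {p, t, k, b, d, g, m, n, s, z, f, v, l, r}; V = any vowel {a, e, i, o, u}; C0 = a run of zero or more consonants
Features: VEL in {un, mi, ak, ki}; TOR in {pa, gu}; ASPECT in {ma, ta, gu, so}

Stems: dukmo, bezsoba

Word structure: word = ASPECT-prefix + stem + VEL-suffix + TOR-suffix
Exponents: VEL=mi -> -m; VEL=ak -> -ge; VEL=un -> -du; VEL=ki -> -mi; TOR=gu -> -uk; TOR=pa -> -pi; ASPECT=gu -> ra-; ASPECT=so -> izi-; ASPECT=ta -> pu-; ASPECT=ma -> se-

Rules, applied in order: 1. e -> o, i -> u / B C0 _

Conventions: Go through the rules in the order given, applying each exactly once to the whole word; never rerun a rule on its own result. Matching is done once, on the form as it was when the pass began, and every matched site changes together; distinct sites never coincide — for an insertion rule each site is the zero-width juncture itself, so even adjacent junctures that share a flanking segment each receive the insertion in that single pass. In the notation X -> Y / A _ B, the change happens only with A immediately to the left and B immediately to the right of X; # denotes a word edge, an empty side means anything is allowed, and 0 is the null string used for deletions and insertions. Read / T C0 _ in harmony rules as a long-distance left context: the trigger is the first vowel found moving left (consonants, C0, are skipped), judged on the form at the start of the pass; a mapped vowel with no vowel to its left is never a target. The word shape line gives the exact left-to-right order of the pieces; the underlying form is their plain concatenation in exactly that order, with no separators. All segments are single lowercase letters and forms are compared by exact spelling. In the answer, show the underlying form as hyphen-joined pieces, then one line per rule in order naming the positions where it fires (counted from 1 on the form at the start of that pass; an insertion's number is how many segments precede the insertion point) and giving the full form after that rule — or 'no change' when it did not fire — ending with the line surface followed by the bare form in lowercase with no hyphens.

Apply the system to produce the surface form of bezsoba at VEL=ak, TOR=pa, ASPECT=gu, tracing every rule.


underlying: ra-bezsoba-ge-pi
1. e -> o, i -> u / B C0 _: fires at position(s) 4, 11: rabozsobagopi
surface: rabozsobagopi


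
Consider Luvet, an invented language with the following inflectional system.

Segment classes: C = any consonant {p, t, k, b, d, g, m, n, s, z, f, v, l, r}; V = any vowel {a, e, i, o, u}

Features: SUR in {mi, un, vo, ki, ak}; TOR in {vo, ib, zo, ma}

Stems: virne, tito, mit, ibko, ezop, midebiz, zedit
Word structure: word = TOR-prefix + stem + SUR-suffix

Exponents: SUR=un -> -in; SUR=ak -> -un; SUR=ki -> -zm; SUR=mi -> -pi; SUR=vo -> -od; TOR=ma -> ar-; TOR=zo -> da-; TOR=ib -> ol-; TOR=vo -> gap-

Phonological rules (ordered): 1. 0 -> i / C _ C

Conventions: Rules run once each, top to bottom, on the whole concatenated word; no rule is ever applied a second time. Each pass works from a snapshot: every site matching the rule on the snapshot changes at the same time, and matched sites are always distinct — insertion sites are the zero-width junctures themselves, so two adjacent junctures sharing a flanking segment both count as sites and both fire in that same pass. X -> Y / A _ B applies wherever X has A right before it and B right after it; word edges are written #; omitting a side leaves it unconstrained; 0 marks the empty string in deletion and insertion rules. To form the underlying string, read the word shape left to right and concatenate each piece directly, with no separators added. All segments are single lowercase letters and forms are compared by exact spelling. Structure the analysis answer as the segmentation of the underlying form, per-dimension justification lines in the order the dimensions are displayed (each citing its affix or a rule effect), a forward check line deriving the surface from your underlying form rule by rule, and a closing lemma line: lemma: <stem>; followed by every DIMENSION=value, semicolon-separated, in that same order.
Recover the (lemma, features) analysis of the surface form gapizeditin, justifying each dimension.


underlying: gap-zedit-in
SUR=un - signalled by the affix -in
TOR=vo - signalled by the affix gap-
check: gapzeditin -> gapizeditin
lemma: zedit; SUR=un; TOR=vo


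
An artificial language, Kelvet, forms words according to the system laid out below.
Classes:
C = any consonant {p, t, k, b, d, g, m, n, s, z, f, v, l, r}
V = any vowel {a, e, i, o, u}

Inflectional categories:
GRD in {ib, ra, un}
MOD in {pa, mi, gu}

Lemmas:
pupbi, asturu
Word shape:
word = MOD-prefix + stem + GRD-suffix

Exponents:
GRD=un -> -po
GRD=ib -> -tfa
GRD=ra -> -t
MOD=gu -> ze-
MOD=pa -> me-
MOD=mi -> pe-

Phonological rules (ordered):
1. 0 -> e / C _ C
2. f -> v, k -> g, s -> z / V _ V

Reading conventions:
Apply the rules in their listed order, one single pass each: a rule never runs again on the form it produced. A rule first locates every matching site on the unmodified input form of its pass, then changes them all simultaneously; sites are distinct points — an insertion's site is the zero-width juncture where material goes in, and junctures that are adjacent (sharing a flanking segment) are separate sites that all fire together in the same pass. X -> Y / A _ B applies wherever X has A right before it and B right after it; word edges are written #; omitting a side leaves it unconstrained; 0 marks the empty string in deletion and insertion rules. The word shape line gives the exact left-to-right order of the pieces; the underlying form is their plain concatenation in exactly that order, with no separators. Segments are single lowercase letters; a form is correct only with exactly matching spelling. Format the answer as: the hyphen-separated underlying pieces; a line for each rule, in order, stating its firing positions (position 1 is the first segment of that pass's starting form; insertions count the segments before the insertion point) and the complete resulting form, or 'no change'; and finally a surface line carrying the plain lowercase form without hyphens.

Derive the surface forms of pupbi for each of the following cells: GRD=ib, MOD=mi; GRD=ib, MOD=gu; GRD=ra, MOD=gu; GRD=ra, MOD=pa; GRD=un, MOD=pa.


cell GRD=ib, MOD=mi:
underlying: pe-pupbi-tfa
1. 0 -> e / C _ C: inserts after position(s) 5, 8: pepupebitefa
2. f -> v, k -> g, s -> z / V _ V: fires at position(s) 11: pepupebiteva
surface: pepupebiteva

cell GRD=ib, MOD=gu:
underlying: ze-pupbi-tfa
1. 0 -> e / C _ C: inserts after position(s) 5, 8: zepupebitefa
2. f -> v, k -> g, s -> z / V _ V: fires at position(s) 11: zepupebiteva
surface: zepupebiteva

cell GRD=ra, MOD=gu:
underlying: ze-pupbi-t
1. 0 -> e / C _ C: inserts after position(s) 5: zepupebit
2. f -> v, k -> g, s -> z / V _ V: no change
surface: zepupebit

cell GRD=ra, MOD=pa:
underlying: me-pupbi-t
1. 0 -> e / C _ C: inserts after position(s) 5: mepupebit
2. f -> v, k -> g, s -> z / V _ V: no change
surface: mepupebit

cell GRD=un, MOD=pa:
underlying: me-pupbi-po
1. 0 -> e / C _ C: inserts after position(s) 5: mepupebipo
2. f -> v, k -> g, s -> z / V _ V: no change
surface: mepupebipo


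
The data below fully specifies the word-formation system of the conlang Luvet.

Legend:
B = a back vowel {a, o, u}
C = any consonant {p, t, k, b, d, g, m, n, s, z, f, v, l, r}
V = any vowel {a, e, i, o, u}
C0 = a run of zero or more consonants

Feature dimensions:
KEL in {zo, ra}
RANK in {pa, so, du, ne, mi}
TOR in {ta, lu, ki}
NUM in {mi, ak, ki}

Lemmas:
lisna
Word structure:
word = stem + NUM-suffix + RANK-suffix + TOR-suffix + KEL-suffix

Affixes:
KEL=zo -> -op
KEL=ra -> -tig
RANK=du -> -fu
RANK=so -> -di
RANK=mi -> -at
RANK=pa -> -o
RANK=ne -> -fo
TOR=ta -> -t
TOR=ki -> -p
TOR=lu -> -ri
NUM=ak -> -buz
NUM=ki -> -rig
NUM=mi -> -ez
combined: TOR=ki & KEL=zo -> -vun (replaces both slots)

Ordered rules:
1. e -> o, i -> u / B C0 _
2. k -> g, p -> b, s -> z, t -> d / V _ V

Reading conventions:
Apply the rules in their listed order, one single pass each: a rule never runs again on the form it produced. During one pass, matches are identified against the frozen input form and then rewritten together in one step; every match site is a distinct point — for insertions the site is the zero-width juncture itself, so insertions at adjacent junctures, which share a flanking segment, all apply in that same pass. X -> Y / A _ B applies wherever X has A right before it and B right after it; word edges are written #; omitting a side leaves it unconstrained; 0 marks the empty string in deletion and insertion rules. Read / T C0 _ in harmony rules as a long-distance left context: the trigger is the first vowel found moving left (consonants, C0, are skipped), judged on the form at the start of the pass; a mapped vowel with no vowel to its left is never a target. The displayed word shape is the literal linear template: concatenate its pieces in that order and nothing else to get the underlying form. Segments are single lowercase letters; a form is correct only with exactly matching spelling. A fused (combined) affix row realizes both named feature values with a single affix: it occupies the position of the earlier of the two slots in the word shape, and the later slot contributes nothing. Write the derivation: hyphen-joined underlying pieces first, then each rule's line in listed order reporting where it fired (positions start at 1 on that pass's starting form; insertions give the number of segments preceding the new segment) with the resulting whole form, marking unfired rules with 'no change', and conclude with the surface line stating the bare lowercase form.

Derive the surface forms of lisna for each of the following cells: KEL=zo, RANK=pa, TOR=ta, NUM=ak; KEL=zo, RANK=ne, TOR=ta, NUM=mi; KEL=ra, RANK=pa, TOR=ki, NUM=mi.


cell KEL=zo, RANK=pa, TOR=ta, NUM=ak:
underlying: lisna-buz-o-t-op
1. e -> o, i -> u / B C0 _: no change
2. k -> g, p -> b, s -> z, t -> d / V _ V: fires at position(s) 10: lisnabuzodop
surface: lisnabuzodop

cell KEL=zo, RANK=ne, TOR=ta, NUM=mi:
underlying: lisna-ez-fo-t-op
1. e -> o, i -> u / B C0 _: fires at position(s) 6: lisnaozfotop
2. k -> g, p -> b, s -> z, t -> d / V _ V: fires at position(s) 10: lisnaozfodop
surface: lisnaozfodop

cell KEL=ra, RANK=pa, TOR=ki, NUM=mi:
underlying: lisna-ez-o-p-tig
1. e -> o, i -> u / B C0 _: fires at position(s) 6, 11: lisnaozoptug
2. k -> g, p -> b, s -> z, t -> d / V _ V: no change
surface: lisnaozoptug


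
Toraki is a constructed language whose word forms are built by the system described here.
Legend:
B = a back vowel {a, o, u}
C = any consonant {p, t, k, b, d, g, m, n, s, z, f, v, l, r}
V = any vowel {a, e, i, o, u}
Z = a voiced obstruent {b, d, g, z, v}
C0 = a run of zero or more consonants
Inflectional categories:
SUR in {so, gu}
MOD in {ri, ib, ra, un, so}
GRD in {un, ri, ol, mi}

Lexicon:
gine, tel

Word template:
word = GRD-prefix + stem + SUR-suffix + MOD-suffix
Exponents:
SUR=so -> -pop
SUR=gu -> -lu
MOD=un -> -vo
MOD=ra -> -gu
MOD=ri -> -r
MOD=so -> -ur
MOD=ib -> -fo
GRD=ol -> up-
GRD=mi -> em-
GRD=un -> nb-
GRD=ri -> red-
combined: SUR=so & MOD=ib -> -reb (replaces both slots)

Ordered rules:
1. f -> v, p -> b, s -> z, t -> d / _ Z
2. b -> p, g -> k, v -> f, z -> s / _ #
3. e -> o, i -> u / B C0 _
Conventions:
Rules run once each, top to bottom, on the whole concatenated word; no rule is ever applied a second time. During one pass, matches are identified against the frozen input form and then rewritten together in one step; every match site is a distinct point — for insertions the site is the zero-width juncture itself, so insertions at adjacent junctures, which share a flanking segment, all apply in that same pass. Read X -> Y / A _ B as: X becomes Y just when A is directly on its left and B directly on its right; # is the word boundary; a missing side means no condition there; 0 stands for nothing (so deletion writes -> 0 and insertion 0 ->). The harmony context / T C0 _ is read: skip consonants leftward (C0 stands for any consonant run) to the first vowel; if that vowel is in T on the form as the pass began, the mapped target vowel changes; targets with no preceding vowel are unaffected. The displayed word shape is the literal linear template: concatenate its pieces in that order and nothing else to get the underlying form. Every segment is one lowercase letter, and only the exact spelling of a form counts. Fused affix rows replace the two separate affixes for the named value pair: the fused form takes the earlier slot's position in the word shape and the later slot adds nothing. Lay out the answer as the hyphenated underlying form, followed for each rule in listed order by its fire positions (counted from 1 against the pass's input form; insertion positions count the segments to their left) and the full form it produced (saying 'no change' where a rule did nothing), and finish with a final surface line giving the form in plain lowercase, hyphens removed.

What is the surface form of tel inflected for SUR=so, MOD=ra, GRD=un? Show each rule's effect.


underlying: nb-tel-pop-gu
1. f -> v, p -> b, s -> z, t -> d / _ Z: fires at position(s) 8: nbtelpobgu
2. b -> p, g -> k, v -> f, z -> s / _ #: no change
3. e -> o, i -> u / B C0 _: no change
surface: nbtelpobgu


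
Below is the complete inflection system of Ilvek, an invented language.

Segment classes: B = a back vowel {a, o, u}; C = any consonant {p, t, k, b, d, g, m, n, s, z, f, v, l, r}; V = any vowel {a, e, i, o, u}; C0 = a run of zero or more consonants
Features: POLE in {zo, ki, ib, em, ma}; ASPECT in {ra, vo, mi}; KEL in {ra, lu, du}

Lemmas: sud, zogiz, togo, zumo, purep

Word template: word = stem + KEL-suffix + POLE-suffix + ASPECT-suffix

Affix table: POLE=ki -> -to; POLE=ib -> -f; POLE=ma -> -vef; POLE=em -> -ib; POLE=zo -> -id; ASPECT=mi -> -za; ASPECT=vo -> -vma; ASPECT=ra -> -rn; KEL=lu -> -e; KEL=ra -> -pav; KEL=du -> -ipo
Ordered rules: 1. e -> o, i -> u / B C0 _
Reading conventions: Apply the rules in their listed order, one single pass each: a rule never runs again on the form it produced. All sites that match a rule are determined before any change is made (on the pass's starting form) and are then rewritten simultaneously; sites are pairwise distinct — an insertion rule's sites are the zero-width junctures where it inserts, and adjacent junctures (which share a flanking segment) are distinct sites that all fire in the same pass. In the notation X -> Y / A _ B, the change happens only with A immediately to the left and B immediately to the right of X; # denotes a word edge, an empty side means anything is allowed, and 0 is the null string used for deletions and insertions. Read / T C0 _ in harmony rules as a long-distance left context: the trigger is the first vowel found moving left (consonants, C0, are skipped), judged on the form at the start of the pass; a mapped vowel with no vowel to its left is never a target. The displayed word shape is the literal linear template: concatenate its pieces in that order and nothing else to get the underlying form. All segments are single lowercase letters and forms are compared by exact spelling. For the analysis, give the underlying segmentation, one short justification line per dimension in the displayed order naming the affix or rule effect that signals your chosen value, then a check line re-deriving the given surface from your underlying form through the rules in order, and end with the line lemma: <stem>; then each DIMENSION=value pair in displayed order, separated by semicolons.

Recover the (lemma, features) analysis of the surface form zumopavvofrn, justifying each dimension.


underlying: zumo-pav-vef-rn
POLE=ma - signalled by the affix -vef
ASPECT=ra - signalled by the affix -rn
KEL=ra - signalled by the affix -pav
check: zumopavvefrn -> zumopavvofrn
lemma: zumo; POLE=ma; ASPECT=ra; KEL=ra


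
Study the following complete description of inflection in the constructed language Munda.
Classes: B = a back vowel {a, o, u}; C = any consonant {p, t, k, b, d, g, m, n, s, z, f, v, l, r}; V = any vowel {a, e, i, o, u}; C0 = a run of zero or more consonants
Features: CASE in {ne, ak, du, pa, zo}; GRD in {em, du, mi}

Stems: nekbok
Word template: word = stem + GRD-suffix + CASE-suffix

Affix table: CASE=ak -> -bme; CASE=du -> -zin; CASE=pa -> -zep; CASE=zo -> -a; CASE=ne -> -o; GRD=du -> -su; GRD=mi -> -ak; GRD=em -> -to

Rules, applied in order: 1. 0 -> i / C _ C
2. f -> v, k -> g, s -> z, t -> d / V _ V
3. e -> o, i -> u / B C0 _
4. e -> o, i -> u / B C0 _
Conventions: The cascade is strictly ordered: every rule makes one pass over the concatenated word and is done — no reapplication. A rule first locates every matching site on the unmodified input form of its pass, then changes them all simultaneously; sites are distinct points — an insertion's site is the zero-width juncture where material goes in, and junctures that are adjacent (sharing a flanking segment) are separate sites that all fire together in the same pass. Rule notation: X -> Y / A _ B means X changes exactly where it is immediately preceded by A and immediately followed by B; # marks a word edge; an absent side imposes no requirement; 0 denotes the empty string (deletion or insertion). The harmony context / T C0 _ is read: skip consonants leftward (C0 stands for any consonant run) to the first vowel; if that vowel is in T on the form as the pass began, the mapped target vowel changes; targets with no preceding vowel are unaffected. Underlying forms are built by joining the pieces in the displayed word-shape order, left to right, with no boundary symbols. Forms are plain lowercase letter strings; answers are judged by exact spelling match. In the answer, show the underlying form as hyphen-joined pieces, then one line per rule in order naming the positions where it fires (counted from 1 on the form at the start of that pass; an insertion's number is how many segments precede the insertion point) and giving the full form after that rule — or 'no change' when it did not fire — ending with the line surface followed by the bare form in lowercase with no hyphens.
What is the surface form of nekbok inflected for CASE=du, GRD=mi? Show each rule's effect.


underlying: nekbok-ak-zin
1. 0 -> i / C _ C: inserts after position(s) 3, 8: nekibokakizin
2. f -> v, k -> g, s -> z, t -> d / V _ V: fires at position(s) 3, 7, 9: negibogagizin
3. e -> o, i -> u / B C0 _: fires at position(s) 10: negibogaguzin
4. e -> o, i -> u / B C0 _: fires at position(s) 12: negibogaguzun
surface: negibogaguzun


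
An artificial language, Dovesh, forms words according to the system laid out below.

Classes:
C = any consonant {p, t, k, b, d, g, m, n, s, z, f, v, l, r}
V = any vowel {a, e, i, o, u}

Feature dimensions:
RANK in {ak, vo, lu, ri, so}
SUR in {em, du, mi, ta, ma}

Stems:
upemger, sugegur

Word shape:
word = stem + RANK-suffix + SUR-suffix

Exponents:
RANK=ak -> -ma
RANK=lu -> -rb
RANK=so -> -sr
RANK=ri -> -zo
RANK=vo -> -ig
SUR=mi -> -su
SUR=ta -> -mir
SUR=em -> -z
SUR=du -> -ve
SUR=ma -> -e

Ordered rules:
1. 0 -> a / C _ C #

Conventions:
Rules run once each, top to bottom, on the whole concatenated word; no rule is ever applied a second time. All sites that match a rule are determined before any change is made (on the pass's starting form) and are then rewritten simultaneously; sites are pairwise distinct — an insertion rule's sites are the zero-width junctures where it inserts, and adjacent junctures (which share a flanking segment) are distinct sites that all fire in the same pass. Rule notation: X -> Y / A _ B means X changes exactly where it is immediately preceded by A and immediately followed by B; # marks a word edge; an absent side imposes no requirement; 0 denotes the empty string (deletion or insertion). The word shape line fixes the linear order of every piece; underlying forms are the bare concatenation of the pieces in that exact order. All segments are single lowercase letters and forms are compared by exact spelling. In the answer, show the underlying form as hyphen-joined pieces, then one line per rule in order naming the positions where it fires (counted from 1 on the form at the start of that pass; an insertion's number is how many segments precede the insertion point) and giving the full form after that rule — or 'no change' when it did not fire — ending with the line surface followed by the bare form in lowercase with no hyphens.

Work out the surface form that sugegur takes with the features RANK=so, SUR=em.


underlying: sugegur-sr-z
1. 0 -> a / C _ C #: inserts after position(s) 9: sugegursraz
surface: sugegursraz


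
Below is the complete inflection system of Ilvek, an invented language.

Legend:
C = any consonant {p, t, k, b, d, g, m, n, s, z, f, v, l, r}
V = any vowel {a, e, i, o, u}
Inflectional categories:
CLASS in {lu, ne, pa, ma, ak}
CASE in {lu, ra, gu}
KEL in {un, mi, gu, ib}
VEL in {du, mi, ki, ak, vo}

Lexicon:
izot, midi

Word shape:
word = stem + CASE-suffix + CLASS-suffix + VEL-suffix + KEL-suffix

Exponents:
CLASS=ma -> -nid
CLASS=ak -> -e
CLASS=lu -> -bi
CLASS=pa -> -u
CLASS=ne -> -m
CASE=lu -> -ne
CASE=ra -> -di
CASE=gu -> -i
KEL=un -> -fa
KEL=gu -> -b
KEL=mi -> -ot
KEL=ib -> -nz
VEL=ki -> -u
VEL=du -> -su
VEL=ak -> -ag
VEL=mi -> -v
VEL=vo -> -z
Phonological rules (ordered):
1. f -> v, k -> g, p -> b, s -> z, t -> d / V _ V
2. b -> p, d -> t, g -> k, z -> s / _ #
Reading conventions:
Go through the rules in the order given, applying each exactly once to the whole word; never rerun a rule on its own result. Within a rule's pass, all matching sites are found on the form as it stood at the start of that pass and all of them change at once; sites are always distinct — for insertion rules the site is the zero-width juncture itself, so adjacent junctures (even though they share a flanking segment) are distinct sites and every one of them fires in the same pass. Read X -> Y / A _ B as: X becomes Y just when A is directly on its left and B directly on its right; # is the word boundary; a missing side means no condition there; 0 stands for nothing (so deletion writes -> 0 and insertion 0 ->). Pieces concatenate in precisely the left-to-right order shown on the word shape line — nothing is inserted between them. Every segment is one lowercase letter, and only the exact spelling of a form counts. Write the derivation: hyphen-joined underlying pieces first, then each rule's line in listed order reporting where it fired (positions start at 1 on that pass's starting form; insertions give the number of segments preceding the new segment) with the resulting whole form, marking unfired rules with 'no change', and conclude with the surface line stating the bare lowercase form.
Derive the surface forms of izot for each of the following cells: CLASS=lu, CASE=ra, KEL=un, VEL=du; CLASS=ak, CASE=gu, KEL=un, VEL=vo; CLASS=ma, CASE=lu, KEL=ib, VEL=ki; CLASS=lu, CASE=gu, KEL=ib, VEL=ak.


cell CLASS=lu, CASE=ra, KEL=un, VEL=du:
underlying: izot-di-bi-su-fa
1. f -> v, k -> g, p -> b, s -> z, t -> d / V _ V: fires at position(s) 9, 11: izotdibizuva
2. b -> p, d -> t, g -> k, z -> s / _ #: no change
surface: izotdibizuva

cell CLASS=ak, CASE=gu, KEL=un, VEL=vo:
underlying: izot-i-e-z-fa
1. f -> v, k -> g, p -> b, s -> z, t -> d / V _ V: fires at position(s) 4: izodiezfa
2. b -> p, d -> t, g -> k, z -> s / _ #: no change
surface: izodiezfa

cell CLASS=ma, CASE=lu, KEL=ib, VEL=ki:
underlying: izot-ne-nid-u-nz
1. f -> v, k -> g, p -> b, s -> z, t -> d / V _ V: no change
2. b -> p, d -> t, g -> k, z -> s / _ #: fires at position(s) 12: izotneniduns
surface: izotneniduns

cell CLASS=lu, CASE=gu, KEL=ib, VEL=ak:
underlying: izot-i-bi-ag-nz
1. f -> v, k -> g, p -> b, s -> z, t -> d / V _ V: fires at position(s) 4: izodibiagnz
2. b -> p, d -> t, g -> k, z -> s / _ #: fires at position(s) 11: izodibiagns
surface: izodibiagns


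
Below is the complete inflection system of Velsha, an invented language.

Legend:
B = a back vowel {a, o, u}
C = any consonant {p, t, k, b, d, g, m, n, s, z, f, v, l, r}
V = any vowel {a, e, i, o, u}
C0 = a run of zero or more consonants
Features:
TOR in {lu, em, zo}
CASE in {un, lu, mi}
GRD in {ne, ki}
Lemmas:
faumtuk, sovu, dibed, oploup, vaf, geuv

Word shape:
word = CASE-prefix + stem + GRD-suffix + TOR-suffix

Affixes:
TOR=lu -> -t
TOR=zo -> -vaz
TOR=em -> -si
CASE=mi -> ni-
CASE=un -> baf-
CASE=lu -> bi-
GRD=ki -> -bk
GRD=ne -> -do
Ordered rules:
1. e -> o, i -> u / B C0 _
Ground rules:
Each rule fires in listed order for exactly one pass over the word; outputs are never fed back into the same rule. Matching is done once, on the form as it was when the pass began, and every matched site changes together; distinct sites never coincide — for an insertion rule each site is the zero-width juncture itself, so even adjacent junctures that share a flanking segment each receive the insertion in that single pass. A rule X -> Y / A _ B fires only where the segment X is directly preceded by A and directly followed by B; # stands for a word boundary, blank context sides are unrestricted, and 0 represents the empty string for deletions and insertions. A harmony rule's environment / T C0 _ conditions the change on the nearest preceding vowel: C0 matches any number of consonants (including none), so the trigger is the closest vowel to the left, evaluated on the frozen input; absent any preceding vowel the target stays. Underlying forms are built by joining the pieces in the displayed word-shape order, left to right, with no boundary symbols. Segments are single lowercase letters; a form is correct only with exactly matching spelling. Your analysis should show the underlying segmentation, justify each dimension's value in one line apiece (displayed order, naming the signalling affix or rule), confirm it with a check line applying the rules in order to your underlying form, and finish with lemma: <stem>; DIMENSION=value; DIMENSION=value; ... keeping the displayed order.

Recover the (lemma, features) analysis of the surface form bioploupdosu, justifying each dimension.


underlying: bi-oploup-do-si
TOR=em - signalled by the affix -si
CASE=lu - signalled by the affix bi-
GRD=ne - signalled by the affix -do
check: bioploupdosi -> bioploupdosu
lemma: oploup; TOR=em; CASE=lu; GRD=ne
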